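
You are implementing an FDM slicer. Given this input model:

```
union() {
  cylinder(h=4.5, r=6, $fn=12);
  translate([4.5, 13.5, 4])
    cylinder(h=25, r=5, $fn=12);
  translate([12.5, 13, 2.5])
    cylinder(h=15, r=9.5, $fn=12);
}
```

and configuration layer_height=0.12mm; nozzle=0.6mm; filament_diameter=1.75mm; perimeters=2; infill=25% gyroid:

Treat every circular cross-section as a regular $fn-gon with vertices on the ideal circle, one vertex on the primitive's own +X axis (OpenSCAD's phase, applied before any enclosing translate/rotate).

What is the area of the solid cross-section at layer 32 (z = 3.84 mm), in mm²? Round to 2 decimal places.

At z = 3.84 mm: the r=6 cylinder contributes a regular 12-gon of circumradius 6 (area = (12/2)·6.000²·sin(360°/12) = 108.00 mm²); the cylinder at (4.5, 13.5) is not intersected at this z (z outside [4, 29]); the cylinder at (12.5, 13): section is a regular 12-gon, circumradius r=9.5 (area = (12/2)·9.500²·sin(360°/12) = 270.75 mm²); Merging all regions: the 2 present regions are separate (no shared area or edge), so areas and boundary lengths simply add and each stays a separate island — area = 378.75 mm². Overall, the cross-section has 2 separate islands. Net area = 378.75 mm².

378.75 mm²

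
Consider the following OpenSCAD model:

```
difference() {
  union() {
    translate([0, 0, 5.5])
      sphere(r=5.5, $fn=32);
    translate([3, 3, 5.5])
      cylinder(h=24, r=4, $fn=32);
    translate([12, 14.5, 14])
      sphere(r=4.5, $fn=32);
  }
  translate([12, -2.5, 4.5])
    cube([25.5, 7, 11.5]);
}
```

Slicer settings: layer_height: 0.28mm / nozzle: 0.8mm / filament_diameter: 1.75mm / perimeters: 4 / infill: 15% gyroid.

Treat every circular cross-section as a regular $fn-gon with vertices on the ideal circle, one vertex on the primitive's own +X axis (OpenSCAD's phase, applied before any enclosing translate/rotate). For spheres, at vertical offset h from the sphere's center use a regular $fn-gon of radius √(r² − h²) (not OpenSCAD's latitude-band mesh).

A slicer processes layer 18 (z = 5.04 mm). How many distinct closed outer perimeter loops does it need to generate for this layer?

1

At z = 5.04 mm: the r=5.5 sphere slices to a regular 32-gon of circumradius 5.481 (√(r²−h²) with h=0.46 from center); the cylinder at (3, 3) is absent (z outside [5.5, 29.5]); the sphere at (12, 14.5) does not reach this height (|z−center|=8.960 > r=4.5); Merging all regions: only the r=5.5 sphere is present, so the union is just that shape — 1 connected region; the cube at (12, -2.5) (footprint 25.5×7) is included at this height; Subtracting the remaining from the first: starting from the result so far, the 25.5×7 cube at (12, -2.5) misses the remaining region (no effect) — 1 connected region. The result has 1 disconnected region.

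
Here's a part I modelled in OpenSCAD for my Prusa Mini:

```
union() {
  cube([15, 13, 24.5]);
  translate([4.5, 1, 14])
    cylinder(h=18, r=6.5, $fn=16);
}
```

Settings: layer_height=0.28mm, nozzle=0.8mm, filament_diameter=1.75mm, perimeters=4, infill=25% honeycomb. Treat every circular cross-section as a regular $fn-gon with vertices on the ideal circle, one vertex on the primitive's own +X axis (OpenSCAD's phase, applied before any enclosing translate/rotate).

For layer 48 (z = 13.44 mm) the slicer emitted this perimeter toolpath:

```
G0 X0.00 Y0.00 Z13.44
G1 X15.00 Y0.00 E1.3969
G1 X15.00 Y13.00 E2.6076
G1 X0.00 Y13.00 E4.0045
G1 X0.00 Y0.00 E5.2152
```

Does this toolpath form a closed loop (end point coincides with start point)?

Start point (G0): (0.00, 0.00). End point (last G1): the path returns to the start — closed.

yes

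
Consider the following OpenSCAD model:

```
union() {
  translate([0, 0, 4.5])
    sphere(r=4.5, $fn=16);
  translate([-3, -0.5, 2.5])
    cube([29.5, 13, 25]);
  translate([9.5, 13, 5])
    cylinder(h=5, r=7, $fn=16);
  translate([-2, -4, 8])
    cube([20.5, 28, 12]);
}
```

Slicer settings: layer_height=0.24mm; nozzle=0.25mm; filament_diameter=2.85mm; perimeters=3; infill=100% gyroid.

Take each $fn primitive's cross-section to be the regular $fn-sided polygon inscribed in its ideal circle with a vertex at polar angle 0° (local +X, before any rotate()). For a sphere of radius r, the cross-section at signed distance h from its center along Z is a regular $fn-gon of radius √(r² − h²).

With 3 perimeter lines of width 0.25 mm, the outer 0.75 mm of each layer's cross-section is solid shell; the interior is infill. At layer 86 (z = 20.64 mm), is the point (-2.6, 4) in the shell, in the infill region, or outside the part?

At z = 20.64 mm: the sphere is absent (|z−center|=16.140 > r=4.5); the cube at (-3, -0.5) (footprint 29.5×13) is included at this height; the cylinder at (9.5, 13) is not intersected at this z (z outside [5, 10]); the cube at (-2, -4) is absent (z outside [8, 20]); Merging all regions: only the 29.5×13 cube at (-3, -0.5) is present, so the union is just that shape — 1 connected region. Overall, the cross-section is a single solid region. The nearest boundary edge runs (-3.00, 12.50)→(-3.00, -0.50); distance from the point to it = 0.40 mm. The point is inside the cross-section, 0.40 mm from the nearest boundary — within the 0.75 mm shell band (3 × 0.25).

shell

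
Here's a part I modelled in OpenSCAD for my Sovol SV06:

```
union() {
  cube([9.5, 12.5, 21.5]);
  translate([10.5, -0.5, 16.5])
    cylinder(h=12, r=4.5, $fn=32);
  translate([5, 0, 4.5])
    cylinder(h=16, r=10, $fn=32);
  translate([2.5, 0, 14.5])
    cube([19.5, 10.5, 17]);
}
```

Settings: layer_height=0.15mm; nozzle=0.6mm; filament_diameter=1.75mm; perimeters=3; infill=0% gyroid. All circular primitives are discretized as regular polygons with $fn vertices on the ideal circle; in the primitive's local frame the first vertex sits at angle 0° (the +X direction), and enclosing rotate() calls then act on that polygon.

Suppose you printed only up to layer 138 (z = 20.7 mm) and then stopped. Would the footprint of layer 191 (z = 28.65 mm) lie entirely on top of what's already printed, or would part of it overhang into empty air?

Compare the two slices. At z = 20.7: the cube (footprint 9.5×12.5) is included at this height (area 118.75 mm²); the cylinder at (10.5, -0.5): section is a regular 32-gon, circumradius r=4.5 (area = (32/2)·4.500²·sin(360°/32) = 63.21 mm²); the cylinder at (5, 0) is absent (z outside [4.5, 20.5]); the 19.5×10.5 cube at (2.5, 0) contributes its full rectangle (area 204.75 mm²); Taking the union: the regions partially overlap — summed areas 386.71 mm² minus the doubly-counted overlap 100.63 mm² gives 286.08 mm² — area = 286.08 mm². At z = 28.65: the cube does not reach this height (z outside [0, 21.5]); the cylinder at (10.5, -0.5) is absent (z outside [16.5, 28.5]); the cylinder at (5, 0) is absent (z outside [4.5, 20.5]); the cube at (2.5, 0) (footprint 19.5×10.5) is included at this height (area 204.75 mm²); Combining (union): only the 19.5×10.5 cube at (2.5, 0) is present, so the union is just that shape — area = 204.75 mm². Checking containment: the cross-section at z = 28.65 is a subset of the cross-section at z = 20.7.

entirely on top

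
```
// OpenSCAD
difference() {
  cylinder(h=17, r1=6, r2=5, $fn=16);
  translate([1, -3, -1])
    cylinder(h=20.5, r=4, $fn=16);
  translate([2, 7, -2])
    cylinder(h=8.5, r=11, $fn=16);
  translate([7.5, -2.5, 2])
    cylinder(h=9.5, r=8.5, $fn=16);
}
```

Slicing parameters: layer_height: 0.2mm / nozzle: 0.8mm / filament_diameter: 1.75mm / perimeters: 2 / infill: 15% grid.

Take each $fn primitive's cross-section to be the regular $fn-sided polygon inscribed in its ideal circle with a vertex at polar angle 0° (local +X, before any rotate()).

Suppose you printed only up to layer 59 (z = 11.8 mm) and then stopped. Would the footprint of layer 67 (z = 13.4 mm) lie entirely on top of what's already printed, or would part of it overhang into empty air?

Compare the two slices. At z = 11.8: the cone (r1=6→r2=5) has section circumradius 5.306 here — a regular 16-gon (area = (16/2)·5.306²·sin(360°/16) = 86.19 mm²); the r=4 cylinder at (1, -3) contributes a regular 16-gon of circumradius 4 (area = (16/2)·4.000²·sin(360°/16) = 48.98 mm²); the cylinder at (2, 7) is not intersected at this z (z outside [-2, 6.5]); the cylinder at (7.5, -2.5) is not intersected at this z (z outside [2, 11.5]); After the difference (first − rest): starting from the cone (86.19 mm²), the r=4 cylinder at (1, -3) partially overlaps it — only the 36.54 mm² overlap (of its 48.98 mm²) is removed, clipping the outline — area = 49.65 mm². At z = 13.4: the cone (r1=6→r2=5) has section circumradius 5.212 here — a regular 16-gon (area = (16/2)·5.212²·sin(360°/16) = 83.16 mm²); the r=4 cylinder at (1, -3) contributes a regular 16-gon of circumradius 4 (area = (16/2)·4.000²·sin(360°/16) = 48.98 mm²); the cylinder at (2, 7) does not reach this height (z outside [-2, 6.5]); the cylinder at (7.5, -2.5) does not reach this height (z outside [2, 11.5]); After the difference (first − rest): starting from the cone (83.16 mm²), the r=4 cylinder at (1, -3) partially overlaps it — only the 35.71 mm² overlap (of its 48.98 mm²) is removed, clipping the outline — area = 47.45 mm². Checking containment: the cross-section at z = 13.4 is a subset of the cross-section at z = 11.8.

entirely on top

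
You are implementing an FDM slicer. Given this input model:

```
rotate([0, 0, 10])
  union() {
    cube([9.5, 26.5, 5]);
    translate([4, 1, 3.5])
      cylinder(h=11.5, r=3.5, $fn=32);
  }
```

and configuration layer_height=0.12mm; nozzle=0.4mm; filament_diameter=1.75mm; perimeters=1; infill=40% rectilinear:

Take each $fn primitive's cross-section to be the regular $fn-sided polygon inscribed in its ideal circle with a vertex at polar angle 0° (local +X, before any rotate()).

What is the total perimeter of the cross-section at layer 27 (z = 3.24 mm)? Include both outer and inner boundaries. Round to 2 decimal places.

At z = 3.24 mm: the cube is present — its section is the full 9.5×26.5 rectangle (perimeter 72.00 mm); the cylinder at (4, 1) is not intersected at this z (z outside [3.5, 15]); Merging all regions: only the 9.5×26.5 cube is present, so the union is just that shape — boundary = 72.00 mm; (rotated 10° about Z; rotation is an isometry so areas/perimeters/island counts are preserved). Overall, the cross-section is a single solid region. Total boundary length (outer) = 72.00 mm.

72.00 mm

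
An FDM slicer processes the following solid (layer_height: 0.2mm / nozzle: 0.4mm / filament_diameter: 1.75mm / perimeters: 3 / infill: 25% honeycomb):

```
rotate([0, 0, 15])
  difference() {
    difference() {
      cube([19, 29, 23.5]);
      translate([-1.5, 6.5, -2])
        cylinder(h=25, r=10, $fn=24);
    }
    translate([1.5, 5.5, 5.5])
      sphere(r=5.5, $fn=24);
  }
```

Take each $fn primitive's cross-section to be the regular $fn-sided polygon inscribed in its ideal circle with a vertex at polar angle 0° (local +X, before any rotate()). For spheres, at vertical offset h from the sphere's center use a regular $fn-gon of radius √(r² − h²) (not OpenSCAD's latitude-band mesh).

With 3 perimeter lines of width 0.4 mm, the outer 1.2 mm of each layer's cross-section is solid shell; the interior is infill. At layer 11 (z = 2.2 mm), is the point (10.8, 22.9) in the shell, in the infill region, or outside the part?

At z = 2.2 mm: the cube (footprint 19×29) is included at this height; the r=10 cylinder at (-1.5, 6.5) contributes a regular 24-gon of circumradius 10; Taking the first minus the rest: starting from the 19×29 cube, the r=10 cylinder at (-1.5, 6.5) partially overlaps it — only the 112.70 mm² overlap (of its 310.58 mm²) is removed, clipping the outline — 1 connected region; the sphere at (1.5, 5.5): section is a regular 24-gon, circumradius = √(r²−h²) = √(5.5²−3.3²) = 4.400; After the difference (first − rest): starting from that combined region, the r=5.5 sphere at (1.5, 5.5) misses the remaining region (no effect) — 1 connected region; (rotated 15° about Z; rotation is an isometry so areas/perimeters/island counts are preserved). Overall, the cross-section is a single solid region. Undo the 15° rotation: the query point maps to (16.359, 19.324) in the un-rotated model frame. The nearest boundary edge runs (19.00, 29.00)→(19.00, 0.00); distance from the point to it = 2.64 mm. The point is inside the cross-section and 2.64 mm from the nearest boundary — more than the 1.2 mm shell width (3 × 0.4), so it's in the infill interior.

infill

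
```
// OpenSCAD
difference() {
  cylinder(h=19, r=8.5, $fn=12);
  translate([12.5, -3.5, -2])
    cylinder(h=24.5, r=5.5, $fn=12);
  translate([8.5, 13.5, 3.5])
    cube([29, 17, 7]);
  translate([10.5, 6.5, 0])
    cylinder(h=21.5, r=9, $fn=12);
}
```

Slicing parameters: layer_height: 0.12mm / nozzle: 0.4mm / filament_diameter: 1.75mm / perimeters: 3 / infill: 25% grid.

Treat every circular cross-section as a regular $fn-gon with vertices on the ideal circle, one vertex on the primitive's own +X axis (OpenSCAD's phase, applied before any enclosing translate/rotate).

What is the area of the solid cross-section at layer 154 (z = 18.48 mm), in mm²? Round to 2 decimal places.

At z = 18.48 mm: the cylinder: section is a regular 12-gon, circumradius r=8.5 (area = (12/2)·8.500²·sin(360°/12) = 216.75 mm²); the r=5.5 cylinder at (12.5, -3.5) gives a regular 12-gon of circumradius 5.5 (constant along its height) (area = (12/2)·5.500²·sin(360°/12) = 90.75 mm²); the cube at (8.5, 13.5) does not reach this height (z outside [3.5, 10.5]); the cylinder at (10.5, 6.5): section is a regular 12-gon, circumradius r=9 (area = (12/2)·9.000²·sin(360°/12) = 243.00 mm²); After the difference (first − rest): starting from the r=8.5 cylinder (216.75 mm²), the r=5.5 cylinder at (12.5, -3.5) partially overlaps it — only the 2.04 mm² overlap (of its 90.75 mm²) is removed, clipping the outline; the r=9 cylinder at (10.5, 6.5) partially overlaps it — only the 37.94 mm² overlap (of its 243.00 mm²) is removed, clipping the outline — area = 176.77 mm². Overall, the cross-section is a single solid region. Net area = 176.77 mm².

176.77 mm²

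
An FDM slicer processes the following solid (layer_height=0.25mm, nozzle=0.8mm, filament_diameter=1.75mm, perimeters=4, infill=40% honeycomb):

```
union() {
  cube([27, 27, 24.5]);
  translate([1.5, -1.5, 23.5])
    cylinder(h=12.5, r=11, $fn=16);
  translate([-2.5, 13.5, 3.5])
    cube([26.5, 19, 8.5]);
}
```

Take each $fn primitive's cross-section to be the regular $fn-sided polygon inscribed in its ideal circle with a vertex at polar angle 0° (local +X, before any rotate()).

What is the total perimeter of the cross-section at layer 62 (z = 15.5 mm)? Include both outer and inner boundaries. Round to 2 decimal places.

At z = 15.5 mm: the cube is present — its section is the full 27×27 rectangle (perimeter 108.00 mm); the cylinder at (1.5, -1.5) is not intersected at this z (z outside [23.5, 36]); the cube at (-2.5, 13.5) is absent (z outside [3.5, 12]); Combining (union): only the 27×27 cube is present, so the union is just that shape — boundary = 108.00 mm. Overall, the cross-section is a single solid region. Total boundary length (outer) = 108.00 mm.

108.00 mm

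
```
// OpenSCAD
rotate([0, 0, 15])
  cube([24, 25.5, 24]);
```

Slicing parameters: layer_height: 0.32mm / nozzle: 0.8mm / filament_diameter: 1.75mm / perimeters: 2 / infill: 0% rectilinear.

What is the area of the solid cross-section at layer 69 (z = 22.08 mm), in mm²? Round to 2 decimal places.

At z = 22.08 mm: the 24×25.5 cube contributes its full rectangle (area 612.00 mm²); (whole slice rotated 15° about Z — lengths, areas and connectivity unchanged). Overall, the cross-section is a single solid region. Net area = 612.00 mm².

612.00 mm²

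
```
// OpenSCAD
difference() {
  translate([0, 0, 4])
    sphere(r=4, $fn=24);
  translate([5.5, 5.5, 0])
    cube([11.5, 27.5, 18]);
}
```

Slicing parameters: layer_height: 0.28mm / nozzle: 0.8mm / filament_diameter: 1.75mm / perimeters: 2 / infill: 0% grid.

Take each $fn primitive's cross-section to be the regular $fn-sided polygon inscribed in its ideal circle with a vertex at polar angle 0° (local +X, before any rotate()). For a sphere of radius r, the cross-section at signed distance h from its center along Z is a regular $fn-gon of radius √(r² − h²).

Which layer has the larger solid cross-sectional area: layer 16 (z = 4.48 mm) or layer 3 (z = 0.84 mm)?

layer 16 (z = 4.48 mm)

Layer 16 (z = 4.48): the r=4 sphere slices to a regular 24-gon of circumradius 3.971 (√(r²−h²) with h=0.48 from center) (area = (24/2)·3.971²·sin(360°/24) = 48.98 mm²); the cube at (5.5, 5.5) is present — its section is the full 11.5×27.5 rectangle (area 316.25 mm²); Taking the first minus the rest: starting from the r=4 sphere (48.98 mm²), the 11.5×27.5 cube at (5.5, 5.5) misses the remaining region (no effect) — area = 48.98 mm². So its area = 48.98 mm². Layer 3 (z = 0.84): the r=4 sphere contributes a regular 24-gon of circumradius √(4²−3.16²) = 2.452 (area = (24/2)·2.452²·sin(360°/24) = 18.68 mm²); the cube at (5.5, 5.5) is present — its section is the full 11.5×27.5 rectangle (area 316.25 mm²); Subtracting the remaining from the first: starting from the r=4 sphere (18.68 mm²), the 11.5×27.5 cube at (5.5, 5.5) misses the remaining region (no effect) — area = 18.68 mm². So its area = 18.68 mm². Layer 16 is larger (48.98 vs 18.68 mm²).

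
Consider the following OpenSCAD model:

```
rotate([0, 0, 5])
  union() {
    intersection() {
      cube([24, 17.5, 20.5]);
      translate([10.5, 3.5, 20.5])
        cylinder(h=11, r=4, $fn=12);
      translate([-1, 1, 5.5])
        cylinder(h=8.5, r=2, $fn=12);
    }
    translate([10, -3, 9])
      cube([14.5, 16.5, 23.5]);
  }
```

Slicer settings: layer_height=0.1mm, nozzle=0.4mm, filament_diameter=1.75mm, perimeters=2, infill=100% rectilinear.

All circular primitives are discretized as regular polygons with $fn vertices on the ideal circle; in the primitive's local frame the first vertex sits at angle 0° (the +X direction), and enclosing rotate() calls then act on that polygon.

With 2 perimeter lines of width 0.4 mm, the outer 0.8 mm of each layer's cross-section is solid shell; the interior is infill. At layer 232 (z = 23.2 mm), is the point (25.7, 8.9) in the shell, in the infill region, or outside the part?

At z = 23.2 mm: the cube is absent (z outside [0, 20.5]); the r=4 cylinder at (10.5, 3.5) contributes a regular 12-gon of circumradius 4; the cylinder at (-1, 1) is absent (z outside [5.5, 14]); Taking the intersection: at least one operand is absent at this height, so nothing remains; the cube at (10, -3) (footprint 14.5×16.5) is included at this height; Combining (union): only the 14.5×16.5 cube at (10, -3) is present, so the union is just that shape — 1 connected region; (rotated 5° about Z; rotation is an isometry so areas/perimeters/island counts are preserved). Overall, the cross-section is a single solid region. Undo the 5° rotation: the query point maps to (26.378, 6.626) in the un-rotated model frame. The nearest boundary edge runs (24.50, -3.00)→(24.50, 13.50); distance from the point to it = 1.88 mm. The point is not inside any of the regions above, so it lies outside the cross-section (1.88 mm from the nearest boundary).

outside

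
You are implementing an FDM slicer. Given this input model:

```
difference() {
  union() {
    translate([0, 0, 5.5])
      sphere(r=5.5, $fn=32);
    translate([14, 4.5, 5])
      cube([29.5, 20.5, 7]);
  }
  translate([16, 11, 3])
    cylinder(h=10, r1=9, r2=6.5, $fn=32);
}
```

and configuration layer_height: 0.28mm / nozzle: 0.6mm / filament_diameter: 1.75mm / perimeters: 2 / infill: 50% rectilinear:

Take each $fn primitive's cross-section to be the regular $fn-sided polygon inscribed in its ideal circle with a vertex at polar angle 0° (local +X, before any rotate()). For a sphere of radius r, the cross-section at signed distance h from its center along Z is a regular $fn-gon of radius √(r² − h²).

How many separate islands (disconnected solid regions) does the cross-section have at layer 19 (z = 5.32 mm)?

At z = 5.32 mm: the sphere: section is a regular 32-gon, circumradius = √(r²−h²) = √(5.5²−0.18²) = 5.497; the 29.5×20.5 cube at (14, 4.5) contributes its full rectangle; Taking the union: the 2 present regions are separate (no shared area or edge), so areas and boundary lengths simply add and each stays a separate island — 2 connected regions; the cone at (16, 11) (r1=9→r2=6.5) has section circumradius 8.420 here — a regular 32-gon; Subtracting the remaining from the first: starting from the result so far, the cone at (16, 11) partially overlaps it — only the 133.41 mm² overlap (of its 221.30 mm²) is removed, clipping the outline — 2 connected regions. Overall, the cross-section has 2 separate islands. Island count = 2.

2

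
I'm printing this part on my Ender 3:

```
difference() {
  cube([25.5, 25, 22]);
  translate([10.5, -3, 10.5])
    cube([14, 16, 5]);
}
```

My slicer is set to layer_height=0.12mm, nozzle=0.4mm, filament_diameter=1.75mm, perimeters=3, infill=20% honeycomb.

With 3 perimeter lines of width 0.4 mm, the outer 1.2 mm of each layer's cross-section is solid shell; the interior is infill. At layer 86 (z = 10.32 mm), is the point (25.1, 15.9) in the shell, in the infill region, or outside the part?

shell

At z = 10.32 mm: the cube is present — its section is the full 25.5×25 rectangle; the cube at (10.5, -3) is not intersected at this z (z outside [10.5, 15.5]); Subtracting the remaining from the first: none of the subtracted shapes is present at this height, so the 25.5×25 cube is unchanged — 1 connected region. Overall, the cross-section is a single solid region. The nearest boundary edge runs (25.50, 0.00)→(25.50, 25.00); distance from the point to it = 0.40 mm. The point is inside the cross-section, 0.40 mm from the nearest boundary — within the 1.2 mm shell band (3 × 0.4).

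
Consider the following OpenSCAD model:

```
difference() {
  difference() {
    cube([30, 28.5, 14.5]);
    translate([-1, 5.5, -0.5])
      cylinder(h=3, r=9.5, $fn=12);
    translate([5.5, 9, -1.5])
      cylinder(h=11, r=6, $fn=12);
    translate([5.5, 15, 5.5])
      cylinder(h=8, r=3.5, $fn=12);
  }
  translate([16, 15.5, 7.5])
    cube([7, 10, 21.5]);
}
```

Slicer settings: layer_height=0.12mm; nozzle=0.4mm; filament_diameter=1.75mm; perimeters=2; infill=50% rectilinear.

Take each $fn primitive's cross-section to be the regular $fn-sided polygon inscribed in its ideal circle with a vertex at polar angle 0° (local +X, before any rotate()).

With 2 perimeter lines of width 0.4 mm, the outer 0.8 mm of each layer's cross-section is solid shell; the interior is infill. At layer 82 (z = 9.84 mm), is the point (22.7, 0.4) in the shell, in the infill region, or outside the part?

shell

At z = 9.84 mm: the 30×28.5 cube contributes its full rectangle; the cylinder at (-1, 5.5) is absent (z outside [-0.5, 2.5]); the cylinder at (5.5, 9) is absent (z outside [-1.5, 9.5]); the r=3.5 cylinder at (5.5, 15) contributes a regular 12-gon of circumradius 3.5; After the difference (first − rest): starting from the 30×28.5 cube, the r=3.5 cylinder at (5.5, 15) lies wholly inside it (removes its full 36.75 mm² and its 21.74 mm outline becomes a hole wall) — 1 connected region with 1 hole; the 7×10 cube at (16, 15.5) contributes its full rectangle; After the difference (first − rest): starting from that combined region, the 7×10 cube at (16, 15.5) lies wholly inside it (removes its full 70.00 mm² and its 34.00 mm outline becomes a hole wall) — 1 connected region with 2 holes. Overall, the cross-section is one region with 2 holes. The nearest boundary edge runs (30.00, 0.00)→(0.00, 0.00); distance from the point to it = 0.40 mm. The point is inside the cross-section, 0.40 mm from the nearest boundary — within the 0.8 mm shell band (2 × 0.4).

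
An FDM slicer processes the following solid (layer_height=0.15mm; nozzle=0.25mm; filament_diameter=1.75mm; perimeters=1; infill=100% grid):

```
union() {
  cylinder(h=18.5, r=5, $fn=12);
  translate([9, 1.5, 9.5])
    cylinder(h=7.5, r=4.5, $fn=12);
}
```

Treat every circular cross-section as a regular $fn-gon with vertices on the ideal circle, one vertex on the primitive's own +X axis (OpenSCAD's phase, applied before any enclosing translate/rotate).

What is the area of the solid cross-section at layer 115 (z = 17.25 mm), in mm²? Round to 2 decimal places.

75.00 mm²

At z = 17.25 mm: the cylinder: section is a regular 12-gon, circumradius r=5 (area = (12/2)·5.000²·sin(360°/12) = 75.00 mm²); the cylinder at (9, 1.5) is absent (z outside [9.5, 17]); Combining (union): only the r=5 cylinder is present, so the union is just that shape — area = 75.00 mm². Overall, the cross-section is a single solid region. Net area = 75.00 mm².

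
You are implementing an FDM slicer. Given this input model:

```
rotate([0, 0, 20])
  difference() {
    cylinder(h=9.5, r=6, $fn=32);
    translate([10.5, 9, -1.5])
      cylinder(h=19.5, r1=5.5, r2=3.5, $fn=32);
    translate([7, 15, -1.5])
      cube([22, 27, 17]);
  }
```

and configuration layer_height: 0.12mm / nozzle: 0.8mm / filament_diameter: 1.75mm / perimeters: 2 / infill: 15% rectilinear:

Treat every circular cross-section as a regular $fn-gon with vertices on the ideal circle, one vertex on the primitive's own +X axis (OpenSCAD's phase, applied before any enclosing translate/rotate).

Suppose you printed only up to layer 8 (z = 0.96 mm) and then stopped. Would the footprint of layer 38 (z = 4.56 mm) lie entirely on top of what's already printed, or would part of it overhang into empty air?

Compare the two slices. At z = 0.96: the r=6 cylinder gives a regular 32-gon of circumradius 6 (constant along its height) (area = (32/2)·6.000²·sin(360°/32) = 112.37 mm²); the cone at (10.5, 9) (r1=5.5→r2=3.5) has section circumradius 5.248 here — a regular 32-gon (area = (32/2)·5.248²·sin(360°/32) = 85.96 mm²); the cube at (7, 15) is present — its section is the full 22×27 rectangle (area 594.00 mm²); After the difference (first − rest): starting from the r=6 cylinder (112.37 mm²), the cone at (10.5, 9) misses the remaining region (no effect); the 22×27 cube at (7, 15) misses the remaining region (no effect) — area = 112.37 mm²; (rotated 20° about Z; rotation is an isometry so areas/perimeters/island counts are preserved). At z = 4.56: the r=6 cylinder gives a regular 32-gon of circumradius 6 (constant along its height) (area = (32/2)·6.000²·sin(360°/32) = 112.37 mm²); the cone at (10.5, 9) (r1=5.5→r2=3.5) has section circumradius 4.878 here — a regular 32-gon (area = (32/2)·4.878²·sin(360°/32) = 74.29 mm²); the 22×27 cube at (7, 15) contributes its full rectangle (area 594.00 mm²); Subtracting the remaining from the first: starting from the r=6 cylinder (112.37 mm²), the cone at (10.5, 9) misses the remaining region (no effect); the 22×27 cube at (7, 15) misses the remaining region (no effect) — area = 112.37 mm²; (whole slice rotated 20° about Z — lengths, areas and connectivity unchanged). Checking containment: the cross-section at z = 4.56 is a subset of the cross-section at z = 0.96.

entirely on top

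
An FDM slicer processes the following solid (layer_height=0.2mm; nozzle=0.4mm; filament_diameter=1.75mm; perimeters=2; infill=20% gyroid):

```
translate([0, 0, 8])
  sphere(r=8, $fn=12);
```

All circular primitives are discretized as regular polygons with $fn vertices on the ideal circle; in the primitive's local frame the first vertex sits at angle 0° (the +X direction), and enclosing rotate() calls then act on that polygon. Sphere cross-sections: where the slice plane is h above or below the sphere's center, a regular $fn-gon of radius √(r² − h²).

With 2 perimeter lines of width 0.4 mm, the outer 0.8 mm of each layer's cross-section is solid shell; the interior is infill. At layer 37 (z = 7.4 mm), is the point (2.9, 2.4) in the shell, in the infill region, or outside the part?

At z = 7.4 mm: the r=8 sphere contributes a regular 12-gon of circumradius √(8²−0.6²) = 7.977. Overall, the cross-section is a single solid region. The nearest boundary edge runs (6.91, 3.99)→(3.99, 6.91); distance from the point to it = 3.96 mm. The point is inside the cross-section and 3.96 mm from the nearest boundary — more than the 0.8 mm shell width (2 × 0.4), so it's in the infill interior.

infill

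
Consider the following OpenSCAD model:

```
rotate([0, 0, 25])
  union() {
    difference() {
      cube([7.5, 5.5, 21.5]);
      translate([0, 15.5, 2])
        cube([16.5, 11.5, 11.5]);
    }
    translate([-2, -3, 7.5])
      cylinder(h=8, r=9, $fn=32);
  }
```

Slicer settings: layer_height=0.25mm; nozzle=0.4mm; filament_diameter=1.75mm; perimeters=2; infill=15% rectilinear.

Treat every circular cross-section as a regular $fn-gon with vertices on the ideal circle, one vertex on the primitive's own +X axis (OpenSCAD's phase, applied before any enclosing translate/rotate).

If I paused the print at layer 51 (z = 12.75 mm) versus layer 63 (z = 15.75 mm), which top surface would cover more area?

layer 51 (z = 12.75 mm)

Layer 51 (z = 12.75): the cube (footprint 7.5×5.5) is included at this height (area 41.25 mm²); the cube at (0, 15.5) is present — its section is the full 16.5×11.5 rectangle (area 189.75 mm²); Subtracting the remaining from the first: starting from the 7.5×5.5 cube (41.25 mm²), the 16.5×11.5 cube at (0, 15.5) misses the remaining region (no effect) — area = 41.25 mm²; the r=9 cylinder at (-2, -3) gives a regular 32-gon of circumradius 9 (constant along its height) (area = (32/2)·9.000²·sin(360°/32) = 252.84 mm²); Combining (union): the regions partially overlap — summed areas 294.09 mm² minus the doubly-counted overlap 24.91 mm² gives 269.18 mm² — area = 269.18 mm²; (rotated 25° about Z; rotation is an isometry so areas/perimeters/island counts are preserved). So its area = 269.18 mm². Layer 63 (z = 15.75): the cube is present — its section is the full 7.5×5.5 rectangle (area 41.25 mm²); the cube at (0, 15.5) is not intersected at this z (z outside [2, 13.5]); Taking the first minus the rest: none of the subtracted shapes is present at this height, so the 7.5×5.5 cube is unchanged — area = 41.25 mm²; the cylinder at (-2, -3) does not reach this height (z outside [7.5, 15.5]); Combining (union): only that combined region is present, so the union is just that shape — area = 41.25 mm²; (rotated 25° about Z; rotation is an isometry so areas/perimeters/island counts are preserved). So its area = 41.25 mm². Layer 51 is larger (269.18 vs 41.25 mm²).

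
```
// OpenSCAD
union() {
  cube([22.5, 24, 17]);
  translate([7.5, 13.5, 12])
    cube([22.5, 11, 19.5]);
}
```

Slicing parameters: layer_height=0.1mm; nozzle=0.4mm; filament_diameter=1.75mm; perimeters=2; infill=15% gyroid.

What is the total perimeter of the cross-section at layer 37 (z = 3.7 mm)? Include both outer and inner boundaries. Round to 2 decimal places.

At z = 3.7 mm: the cube is present — its section is the full 22.5×24 rectangle (perimeter 93.00 mm); the cube at (7.5, 13.5) does not reach this height (z outside [12, 31.5]); Combining (union): only the 22.5×24 cube is present, so the union is just that shape — boundary = 93.00 mm. Overall, the cross-section is a single solid region. Total boundary length (outer) = 93.00 mm.

93.00 mm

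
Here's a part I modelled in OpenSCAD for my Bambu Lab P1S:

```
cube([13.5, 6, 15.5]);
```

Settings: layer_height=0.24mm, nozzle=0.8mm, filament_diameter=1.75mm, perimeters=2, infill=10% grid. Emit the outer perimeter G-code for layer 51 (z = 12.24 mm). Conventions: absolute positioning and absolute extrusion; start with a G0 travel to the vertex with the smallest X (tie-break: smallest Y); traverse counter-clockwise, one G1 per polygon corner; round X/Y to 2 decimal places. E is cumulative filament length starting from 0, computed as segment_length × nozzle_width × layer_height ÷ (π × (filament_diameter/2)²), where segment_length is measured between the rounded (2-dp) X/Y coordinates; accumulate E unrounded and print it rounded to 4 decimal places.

At z = 12.24 mm: the cube (footprint 13.5×6) is included at this height. The outline is a single polygon with 4 vertices. Extrusion per mm of travel: 0.8 × 0.24 / (π × 0.875²) = 0.079824. Accumulating E over each segment gives final E = 3.1131.

G0 X0.00 Y0.00 Z12.24
G1 X13.50 Y0.00 E1.0776
G1 X13.50 Y6.00 E1.5566
G1 X0.00 Y6.00 E2.6342
G1 X0.00 Y0.00 E3.1131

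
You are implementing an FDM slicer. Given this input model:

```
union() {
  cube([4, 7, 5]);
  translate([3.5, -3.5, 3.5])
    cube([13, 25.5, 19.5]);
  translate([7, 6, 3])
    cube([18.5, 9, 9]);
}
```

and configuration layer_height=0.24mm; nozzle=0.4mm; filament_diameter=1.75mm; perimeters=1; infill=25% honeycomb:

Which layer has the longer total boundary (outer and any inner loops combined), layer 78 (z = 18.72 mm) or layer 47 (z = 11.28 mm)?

layer 47 (z = 11.28 mm)

Layer 78 (z = 18.72): the cube does not reach this height (z outside [0, 5]); the 13×25.5 cube at (3.5, -3.5) contributes its full rectangle (perimeter 77.00 mm); the cube at (7, 6) does not reach this height (z outside [3, 12]); Combining (union): only the 13×25.5 cube at (3.5, -3.5) is present, so the union is just that shape — boundary = 77.00 mm. So its perimeter = 77.00 mm. Layer 47 (z = 11.28): the cube is absent (z outside [0, 5]); the 13×25.5 cube at (3.5, -3.5) contributes its full rectangle (perimeter 77.00 mm); the cube at (7, 6) (footprint 18.5×9) is included at this height (perimeter 55.00 mm); Combining (union): the regions partially overlap (shared area 85.50 mm²), so the edge portions inside another operand are dropped and the merged outline is re-measured after clipping — boundary = 95.00 mm. So its perimeter = 95.00 mm. Layer 47 is larger (95.00 vs 77.00 mm).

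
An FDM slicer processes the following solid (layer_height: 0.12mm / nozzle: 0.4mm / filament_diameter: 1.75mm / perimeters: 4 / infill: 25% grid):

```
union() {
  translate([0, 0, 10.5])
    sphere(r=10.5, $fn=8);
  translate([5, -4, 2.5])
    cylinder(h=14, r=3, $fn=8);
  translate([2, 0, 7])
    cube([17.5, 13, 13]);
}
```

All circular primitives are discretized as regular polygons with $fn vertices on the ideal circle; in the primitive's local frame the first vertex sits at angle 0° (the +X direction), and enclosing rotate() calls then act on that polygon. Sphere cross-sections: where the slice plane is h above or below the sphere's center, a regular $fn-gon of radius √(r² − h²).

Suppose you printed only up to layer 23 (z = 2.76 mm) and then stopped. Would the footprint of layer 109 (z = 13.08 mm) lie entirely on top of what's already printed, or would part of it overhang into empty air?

part overhangs

Compare the two slices. At z = 2.76: the r=10.5 sphere slices to a regular 8-gon of circumradius 7.095 (√(r²−h²) with h=7.74 from center) (area = (8/2)·7.095²·sin(360°/8) = 142.39 mm²); the r=3 cylinder at (5, -4) contributes a regular 8-gon of circumradius 3 (area = (8/2)·3.000²·sin(360°/8) = 25.46 mm²); the cube at (2, 0) does not reach this height (z outside [7, 20]); Taking the union: the regions partially overlap — summed areas 167.85 mm² minus the doubly-counted overlap 13.30 mm² gives 154.54 mm² — area = 154.54 mm². At z = 13.08: the r=10.5 sphere slices to a regular 8-gon of circumradius 10.178 (√(r²−h²) with h=2.58 from center) (area = (8/2)·10.178²·sin(360°/8) = 293.01 mm²); the r=3 cylinder at (5, -4) contributes a regular 8-gon of circumradius 3 (area = (8/2)·3.000²·sin(360°/8) = 25.46 mm²); the cube at (2, 0) is present — its section is the full 17.5×13 rectangle (area 227.50 mm²); Combining (union): the regions partially overlap — summed areas 545.96 mm² minus the doubly-counted overlap 79.18 mm² gives 466.78 mm² — area = 466.78 mm². Checking containment: at z = 13.08 the cross-section extends beyond the z = 2.76 cross-section by about 312.24 mm².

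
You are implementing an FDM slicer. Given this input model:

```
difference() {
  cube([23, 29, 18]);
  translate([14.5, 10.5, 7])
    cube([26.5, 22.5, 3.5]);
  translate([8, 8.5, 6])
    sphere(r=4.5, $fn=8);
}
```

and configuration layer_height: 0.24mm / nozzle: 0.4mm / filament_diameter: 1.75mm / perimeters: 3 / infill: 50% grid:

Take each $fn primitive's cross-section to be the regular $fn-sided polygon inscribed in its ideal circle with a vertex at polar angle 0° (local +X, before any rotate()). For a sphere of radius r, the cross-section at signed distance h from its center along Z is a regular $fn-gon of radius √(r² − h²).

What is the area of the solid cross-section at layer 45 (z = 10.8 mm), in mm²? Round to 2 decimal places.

At z = 10.8 mm: the cube is present — its section is the full 23×29 rectangle (area 667.00 mm²); the cube at (14.5, 10.5) does not reach this height (z outside [7, 10.5]); the sphere at (8, 8.5) does not reach this height (|z−center|=4.800 > r=4.5); After the difference (first − rest): none of the subtracted shapes is present at this height, so the 23×29 cube is unchanged — area = 667.00 mm². Overall, the cross-section is a single solid region. Net area = 667.00 mm².

667.00 mm²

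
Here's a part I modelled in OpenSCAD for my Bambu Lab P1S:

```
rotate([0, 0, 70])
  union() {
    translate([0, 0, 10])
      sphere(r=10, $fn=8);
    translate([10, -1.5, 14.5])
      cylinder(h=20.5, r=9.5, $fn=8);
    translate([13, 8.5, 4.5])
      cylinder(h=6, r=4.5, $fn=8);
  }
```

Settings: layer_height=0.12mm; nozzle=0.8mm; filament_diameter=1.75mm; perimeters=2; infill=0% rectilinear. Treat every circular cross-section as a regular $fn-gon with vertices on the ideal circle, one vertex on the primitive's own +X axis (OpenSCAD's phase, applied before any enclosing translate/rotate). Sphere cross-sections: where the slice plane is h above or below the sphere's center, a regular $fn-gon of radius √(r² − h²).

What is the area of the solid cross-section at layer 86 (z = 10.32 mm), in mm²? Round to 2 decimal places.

339.83 mm²

At z = 10.32 mm: the sphere: section is a regular 8-gon, circumradius = √(r²−h²) = √(10²−0.32²) = 9.995 (area = (8/2)·9.995²·sin(360°/8) = 282.55 mm²); the cylinder at (10, -1.5) is absent (z outside [14.5, 35]); the r=4.5 cylinder at (13, 8.5) gives a regular 8-gon of circumradius 4.5 (constant along its height) (area = (8/2)·4.500²·sin(360°/8) = 57.28 mm²); Taking the union: the 2 present regions are separate (no shared area or edge), so areas and boundary lengths simply add and each stays a separate island — area = 339.83 mm²; (whole slice rotated 70° about Z — lengths, areas and connectivity unchanged). Overall, the cross-section has 2 separate islands. Net area = 339.83 mm².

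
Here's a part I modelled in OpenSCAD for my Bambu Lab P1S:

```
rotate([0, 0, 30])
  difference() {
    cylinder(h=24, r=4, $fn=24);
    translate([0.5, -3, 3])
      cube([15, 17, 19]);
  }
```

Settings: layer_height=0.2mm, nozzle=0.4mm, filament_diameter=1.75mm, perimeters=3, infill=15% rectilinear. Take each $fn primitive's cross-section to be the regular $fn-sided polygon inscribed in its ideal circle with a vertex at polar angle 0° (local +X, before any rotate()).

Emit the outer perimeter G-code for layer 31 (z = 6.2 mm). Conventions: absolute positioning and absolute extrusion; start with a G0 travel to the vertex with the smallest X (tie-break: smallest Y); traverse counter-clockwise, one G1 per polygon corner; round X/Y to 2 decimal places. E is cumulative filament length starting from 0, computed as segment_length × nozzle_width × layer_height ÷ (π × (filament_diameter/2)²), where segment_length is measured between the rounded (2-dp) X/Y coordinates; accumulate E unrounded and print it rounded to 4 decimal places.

G0 X-4.00 Y0.00 Z6.20
G1 X-3.86 Y-1.04 E0.0349
G1 X-3.46 Y-2.00 E0.0695
G1 X-2.83 Y-2.83 E0.1042
G1 X-2.00 Y-3.46 E0.1388
G1 X-1.04 Y-3.86 E0.1734
G1 X0.00 Y-4.00 E0.2083
G1 X1.04 Y-3.86 E0.2432
G1 X2.00 Y-3.46 E0.2778
G1 X2.83 Y-2.83 E0.3125
G1 X3.46 Y-2.00 E0.3471
G1 X3.76 Y-1.30 E0.3724
G1 X1.93 Y-2.35 E0.4426
G1 X-1.53 Y3.66 E0.6733
G1 X-2.00 Y3.46 E0.6903
G1 X-2.83 Y2.83 E0.7249
G1 X-3.46 Y2.00 E0.7596
G1 X-3.86 Y1.04 E0.7942
G1 X-4.00 Y0.00 E0.8291

At z = 6.2 mm: the r=4 cylinder contributes a regular 24-gon of circumradius 4; the 15×17 cube at (0.5, -3) contributes its full rectangle; Subtracting the remaining from the first: starting from the r=4 cylinder, the 15×17 cube at (0.5, -3) partially overlaps it — only the 19.62 mm² overlap (of its 255.00 mm²) is removed, clipping the outline — 1 connected region; (rotated 30° about Z; rotation is an isometry so areas/perimeters/island counts are preserved). The outline is a single polygon with 18 vertices. Extrusion per mm of travel: 0.4 × 0.2 / (π × 0.875²) = 0.033260. Accumulating E over each segment gives final E = 0.8291.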